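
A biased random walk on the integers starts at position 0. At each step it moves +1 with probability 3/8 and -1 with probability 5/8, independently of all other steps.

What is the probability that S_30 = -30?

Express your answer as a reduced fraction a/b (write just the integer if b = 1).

Answer: 931322574615478515625/1237940039285380274899124224

Derivation:
To reach position -30 after 30 steps: need 0 steps of +1 and 30 steps of -1.
Number of such sequences: C(30,0) = 1
Each has probability (3/8)^0 · (5/8)^30 = 931322574615478515625/1237940039285380274899124224
P = 1 · 931322574615478515625/1237940039285380274899124224 = 931322574615478515625/1237940039285380274899124224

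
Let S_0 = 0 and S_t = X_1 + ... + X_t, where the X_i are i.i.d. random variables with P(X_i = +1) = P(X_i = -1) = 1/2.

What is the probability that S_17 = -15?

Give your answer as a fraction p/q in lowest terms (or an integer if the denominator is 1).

To reach position -15 after 17 steps: need 1 step of +1 and 16 of -1.
Favorable paths: C(17,1) = 17
Total paths: 2^17 = 131072
P = 17/131072 = 17/131072

Answer: 17/131072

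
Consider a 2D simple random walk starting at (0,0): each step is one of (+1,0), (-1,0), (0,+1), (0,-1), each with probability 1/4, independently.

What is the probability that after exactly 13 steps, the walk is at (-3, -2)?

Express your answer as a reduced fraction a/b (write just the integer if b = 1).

Let h be the number of horizontal steps (so 13-h are vertical). To end at (-3,-2) need (h-3)/2 right-steps and ((13-h)-2)/2 up-steps.
Sum over h with 3 ≤ h ≤ 11, h ≡ 1 (mod 2), 13-h ≡ 0 (mod 2):
h=3: C(13,3)·C(3,0)·C(10,4) = 286·1·210 = 60060
h=5: C(13,5)·C(5,1)·C(8,3) = 1287·5·56 = 360360
h=7: C(13,7)·C(7,2)·C(6,2) = 1716·21·15 = 540540
h=9: C(13,9)·C(9,3)·C(4,1) = 715·84·4 = 240240
h=11: C(13,11)·C(11,4)·C(2,0) = 78·330·1 = 25740
Total favorable: 1226940
Total paths: 4^13 = 67108864
P = 1226940/67108864 = 306735/16777216

Answer: 306735/16777216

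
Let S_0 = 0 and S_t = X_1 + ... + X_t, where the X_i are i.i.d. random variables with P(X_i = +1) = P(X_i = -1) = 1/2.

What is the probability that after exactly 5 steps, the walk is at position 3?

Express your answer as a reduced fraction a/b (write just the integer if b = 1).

Answer: 5/32

Derivation:
To reach position 3 after 5 steps: need 4 steps of +1 and 1 of -1.
Favorable paths: C(5,4) = 5
Total paths: 2^5 = 32
P = 5/32 = 5/32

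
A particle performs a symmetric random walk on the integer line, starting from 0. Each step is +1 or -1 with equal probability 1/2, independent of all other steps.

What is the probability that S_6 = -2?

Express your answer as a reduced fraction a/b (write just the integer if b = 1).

Answer: 15/64

Derivation:
To reach position -2 after 6 steps: need 2 steps of +1 and 4 of -1.
Favorable paths: C(6,2) = 15
Total paths: 2^6 = 64
P = 15/64 = 15/64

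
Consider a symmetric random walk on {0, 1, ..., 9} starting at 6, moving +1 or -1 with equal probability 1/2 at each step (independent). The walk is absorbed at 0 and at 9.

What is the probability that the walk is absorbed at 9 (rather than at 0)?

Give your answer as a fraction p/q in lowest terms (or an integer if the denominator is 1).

Answer: 2/3

Derivation:
Symmetric walk (p = 1/2): the harmonic-function argument gives P(hit 9 before 0 | start at 6) = a/N.
P = 6/9 = 2/3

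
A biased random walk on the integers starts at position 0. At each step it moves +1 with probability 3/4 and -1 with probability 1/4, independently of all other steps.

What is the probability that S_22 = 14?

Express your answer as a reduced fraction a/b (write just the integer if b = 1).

To reach position 14 after 22 steps: need 18 steps of +1 and 4 steps of -1.
Number of such sequences: C(22,18) = 7315
Each has probability (3/4)^18 · (1/4)^4 = 387420489/17592186044416
P = 7315 · 387420489/17592186044416 = 2833980877035/17592186044416

Answer: 2833980877035/17592186044416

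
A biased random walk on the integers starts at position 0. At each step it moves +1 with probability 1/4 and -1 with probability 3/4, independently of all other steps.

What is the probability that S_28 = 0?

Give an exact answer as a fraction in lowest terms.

Answer: 23984556773175/9007199254740992

Derivation:
To be at 0 after 28 steps: need exactly 14 steps of +1 and 14 of -1.
Number of such sequences: C(28,14) = 40116600
Each has probability (1/4)^14 · (3/4)^14 = 4782969/72057594037927936
P = 40116600 · 4782969/72057594037927936 = 23984556773175/9007199254740992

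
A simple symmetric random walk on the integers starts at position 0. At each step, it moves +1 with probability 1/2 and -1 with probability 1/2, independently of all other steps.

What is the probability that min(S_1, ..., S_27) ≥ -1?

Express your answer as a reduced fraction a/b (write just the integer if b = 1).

Answer: 5014575/16777216

Derivation:
Let f(t,s) = #length-t paths at position s with S_1..S_t all ≥ -1.
f(t,s) = f(t-1,s-1) + f(t-1,s+1) for s ≥ -1; f(t,s) = 0 for s < -1.
t=0: f(0,0)=1
t=1: f(1,-1)=1 f(1,1)=1
t=2: f(2,0)=2 f(2,2)=1
t=3: f(3,-1)=2 f(3,1)=3 f(3,3)=1
t=4: f(4,0)=5 f(4,2)=4 f(4,4)=1
t=5: f(5,-1)=5 f(5,1)=9 f(5,3)=5 f(5,5)=1
t=6: f(6,0)=14 f(6,2)=14 f(6,4)=6 f(6,6)=1
t=7: f(7,-1)=14 f(7,1)=28 f(7,3)=20 f(7,5)=7 f(7,7)=1
t=8: f(8,0)=42 f(8,2)=48 f(8,4)=27 f(8,6)=8 f(8,8)=1
t=9: f(9,-1)=42 f(9,1)=90 f(9,3)=75 f(9,5)=35 f(9,7)=9 f(9,9)=1
t=10: f(10,0)=132 f(10,2)=165 f(10,4)=110 f(10,6)=44 f(10,8)=10 f(10,10)=1
t=11: f(11,-1)=132 f(11,1)=297 f(11,3)=275 f(11,5)=154 f(11,7)=54 f(11,9)=11 f(11,11)=1
t=12: f(12,0)=429 f(12,2)=572 f(12,4)=429 f(12,6)=208 f(12,8)=65 f(12,10)=12 f(12,12)=1
t=13: f(13,-1)=429 f(13,1)=1001 f(13,3)=1001 f(13,5)=637 f(13,7)=273 f(13,9)=77 f(13,11)=13 f(13,13)=1
t=14: f(14,0)=1430 f(14,2)=2002 f(14,4)=1638 f(14,6)=910 f(14,8)=350 f(14,10)=90 f(14,12)=14 f(14,14)=1
t=15: f(15,-1)=1430 f(15,1)=3432 f(15,3)=3640 f(15,5)=2548 f(15,7)=1260 f(15,9)=440 f(15,11)=104 f(15,13)=15 f(15,15)=1
t=16: f(16,0)=4862 f(16,2)=7072 f(16,4)=6188 f(16,6)=3808 f(16,8)=1700 f(16,10)=544 f(16,12)=119 f(16,14)=16 f(16,16)=1
t=17: f(17,-1)=4862 f(17,1)=11934 f(17,3)=13260 f(17,5)=9996 f(17,7)=5508 f(17,9)=2244 f(17,11)=663 f(17,13)=135 f(17,15)=17 f(17,17)=1
t=18: f(18,0)=16796 f(18,2)=25194 f(18,4)=23256 f(18,6)=15504 f(18,8)=7752 f(18,10)=2907 f(18,12)=798 f(18,14)=152 f(18,16)=18 f(18,18)=1
t=19: f(19,-1)=16796 f(19,1)=41990 f(19,3)=48450 f(19,5)=38760 f(19,7)=23256 f(19,9)=10659 f(19,11)=3705 f(19,13)=950 f(19,15)=170 f(19,17)=19 f(19,19)=1
t=20: f(20,0)=58786 f(20,2)=90440 f(20,4)=87210 f(20,6)=62016 f(20,8)=33915 f(20,10)=14364 f(20,12)=4655 f(20,14)=1120 f(20,16)=189 f(20,18)=20 f(20,20)=1
t=21: f(21,-1)=58786 f(21,1)=149226 f(21,3)=177650 f(21,5)=149226 f(21,7)=95931 f(21,9)=48279 f(21,11)=19019 f(21,13)=5775 f(21,15)=1309 f(21,17)=209 f(21,19)=21 f(21,21)=1
t=22: f(22,0)=208012 f(22,2)=326876 f(22,4)=326876 f(22,6)=245157 f(22,8)=144210 f(22,10)=67298 f(22,12)=24794 f(22,14)=7084 f(22,16)=1518 f(22,18)=230 f(22,20)=22 f(22,22)=1
t=23: f(23,-1)=208012 f(23,1)=534888 f(23,3)=653752 f(23,5)=572033 f(23,7)=389367 f(23,9)=211508 f(23,11)=92092 f(23,13)=31878 f(23,15)=8602 f(23,17)=1748 f(23,19)=252 f(23,21)=23 f(23,23)=1
t=24: f(24,0)=742900 f(24,2)=1188640 f(24,4)=1225785 f(24,6)=961400 f(24,8)=600875 f(24,10)=303600 f(24,12)=123970 f(24,14)=40480 f(24,16)=10350 f(24,18)=2000 f(24,20)=275 f(24,22)=24 f(24,24)=1
t=25: f(25,-1)=742900 f(25,1)=1931540 f(25,3)=2414425 f(25,5)=2187185 f(25,7)=1562275 f(25,9)=904475 f(25,11)=427570 f(25,13)=164450 f(25,15)=50830 f(25,17)=12350 f(25,19)=2275 f(25,21)=299 f(25,23)=25 f(25,25)=1
t=26: f(26,0)=2674440 f(26,2)=4345965 f(26,4)=4601610 f(26,6)=3749460 f(26,8)=2466750 f(26,10)=1332045 f(26,12)=592020 f(26,14)=215280 f(26,16)=63180 f(26,18)=14625 f(26,20)=2574 f(26,22)=324 f(26,24)=26 f(26,26)=1
t=27: f(27,-1)=2674440 f(27,1)=7020405 f(27,3)=8947575 f(27,5)=8351070 f(27,7)=6216210 f(27,9)=3798795 f(27,11)=1924065 f(27,13)=807300 f(27,15)=278460 f(27,17)=77805 f(27,19)=17199 f(27,21)=2898 f(27,23)=350 f(27,25)=27 f(27,27)=1
Σ_s f(27,s) = 40116600
P = 40116600/134217728 = 5014575/16777216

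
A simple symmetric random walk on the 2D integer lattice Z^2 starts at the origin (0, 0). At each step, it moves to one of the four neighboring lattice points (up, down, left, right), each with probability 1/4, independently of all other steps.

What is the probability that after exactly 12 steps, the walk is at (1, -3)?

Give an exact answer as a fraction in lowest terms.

Let h be the number of horizontal steps (so 12-h are vertical). To end at (1,-3) need (h+1)/2 right-steps and ((12-h)-3)/2 up-steps.
Sum over h with 1 ≤ h ≤ 9, h ≡ 1 (mod 2), 12-h ≡ 1 (mod 2):
h=1: C(12,1)·C(1,1)·C(11,4) = 12·1·330 = 3960
h=3: C(12,3)·C(3,2)·C(9,3) = 220·3·84 = 55440
h=5: C(12,5)·C(5,3)·C(7,2) = 792·10·21 = 166320
h=7: C(12,7)·C(7,4)·C(5,1) = 792·35·5 = 138600
h=9: C(12,9)·C(9,5)·C(3,0) = 220·126·1 = 27720
Total favorable: 392040
Total paths: 4^12 = 16777216
P = 392040/16777216 = 49005/2097152

Answer: 49005/2097152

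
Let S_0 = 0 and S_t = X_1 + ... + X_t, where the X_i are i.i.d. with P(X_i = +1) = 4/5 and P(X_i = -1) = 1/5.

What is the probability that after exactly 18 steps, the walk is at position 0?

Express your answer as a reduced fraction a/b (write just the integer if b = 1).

To be at 0 after 18 steps: need exactly 9 steps of +1 and 9 of -1.
Number of such sequences: C(18,9) = 48620
Each has probability (4/5)^9 · (1/5)^9 = 262144/3814697265625
P = 48620 · 262144/3814697265625 = 2549088256/762939453125

Answer: 2549088256/762939453125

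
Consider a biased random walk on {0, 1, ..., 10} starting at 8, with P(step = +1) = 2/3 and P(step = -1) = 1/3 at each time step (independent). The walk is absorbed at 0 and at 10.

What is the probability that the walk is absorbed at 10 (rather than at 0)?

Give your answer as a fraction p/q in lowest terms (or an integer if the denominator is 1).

Biased walk: p = 2/3, q = 1/3, r = q/p = 1/2
Gambler's ruin: P(hit 10 before 0 | start at 8) = (1 - r^a)/(1 - r^N)
r^8 = 1/256; r^10 = 1/1024
P = (1 - 1/256) / (1 - 1/1024) = 255/256 / 1023/1024 = 340/341

Answer: 340/341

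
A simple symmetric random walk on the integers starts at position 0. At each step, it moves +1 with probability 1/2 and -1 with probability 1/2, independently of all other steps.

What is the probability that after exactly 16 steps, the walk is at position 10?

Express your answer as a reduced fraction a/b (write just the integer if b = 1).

To reach position 10 after 16 steps: need 13 steps of +1 and 3 of -1.
Favorable paths: C(16,13) = 560
Total paths: 2^16 = 65536
P = 560/65536 = 35/4096

Answer: 35/4096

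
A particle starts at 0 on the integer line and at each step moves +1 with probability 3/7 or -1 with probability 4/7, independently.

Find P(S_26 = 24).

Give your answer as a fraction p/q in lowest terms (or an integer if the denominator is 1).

Answer: 88118015382072/9387480337647754305649

Derivation:
To reach position 24 after 26 steps: need 25 steps of +1 and 1 step of -1.
Number of such sequences: C(26,25) = 26
Each has probability (3/7)^25 · (4/7)^1 = 3389154437772/9387480337647754305649
P = 26 · 3389154437772/9387480337647754305649 = 88118015382072/9387480337647754305649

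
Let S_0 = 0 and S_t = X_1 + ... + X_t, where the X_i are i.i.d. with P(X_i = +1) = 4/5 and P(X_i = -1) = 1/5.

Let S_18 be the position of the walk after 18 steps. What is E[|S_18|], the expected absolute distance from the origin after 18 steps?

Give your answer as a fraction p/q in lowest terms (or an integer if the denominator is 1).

S_18 takes values m ≡ 0 (mod 2) with |m| ≤ 18; P(S_18=m) = C(18,(18+m)/2) · (4/5)^((18+m)/2) · (1/5)^((18-m)/2).
Distribution: P(S=-18)=1/3814697265625, P(S=-16)=72/3814697265625, P(S=-14)=2448/3814697265625, P(S=-12)=52224/3814697265625, P(S=-10)=156672/762939453125, P(S=-8)=8773632/3814697265625, P(S=-6)=76038144/3814697265625, P(S=-4)=521404416/3814697265625, P(S=-2)=2867724288/3814697265625, P(S=0)=2549088256/762939453125, P(S=2)=45883588608/3814697265625, P(S=4)=133479530496/3814697265625, P(S=6)=311452237824/3814697265625, P(S=8)=574988746752/3814697265625, P(S=10)=164282499072/762939453125, P(S=12)=876173328384/3814697265625, P(S=14)=657129996288/3814697265625, P(S=16)=309237645312/3814697265625, P(S=18)=68719476736/3814697265625
E[|S_18|] = Σ_m |m|·P(S_18=m) = 8243088485706/762939453125

Answer: 8243088485706/762939453125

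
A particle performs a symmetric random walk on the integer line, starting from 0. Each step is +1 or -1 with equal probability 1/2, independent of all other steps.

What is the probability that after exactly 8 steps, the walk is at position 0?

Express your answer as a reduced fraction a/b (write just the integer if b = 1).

To return to 0 after 8 steps: need exactly 4 steps of +1 and 4 of -1.
Favorable paths: C(8,4) = 70
Total paths: 2^8 = 256
P = 70/256 = 35/128

Answer: 35/128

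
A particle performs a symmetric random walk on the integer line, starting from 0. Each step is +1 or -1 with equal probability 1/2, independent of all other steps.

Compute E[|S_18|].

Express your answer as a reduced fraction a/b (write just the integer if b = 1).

Answer: 109395/32768

Derivation:
S_18 takes values m ≡ 0 (mod 2) with |m| ≤ 18; P(S_18=m) = C(18,(18+m)/2)/2^18.
Total paths: 2^18 = 262144
Distribution: P(S=-18)=1/262144, P(S=-16)=18/262144, P(S=-14)=153/262144, P(S=-12)=816/262144, P(S=-10)=3060/262144, P(S=-8)=8568/262144, P(S=-6)=18564/262144, P(S=-4)=31824/262144, P(S=-2)=43758/262144, P(S=0)=48620/262144, P(S=2)=43758/262144, P(S=4)=31824/262144, P(S=6)=18564/262144, P(S=8)=8568/262144, P(S=10)=3060/262144, P(S=12)=816/262144, P(S=14)=153/262144, P(S=16)=18/262144, P(S=18)=1/262144
E[|S_18|] = Σ_m |m|·P(S_18=m) = 875160/262144 = 109395/32768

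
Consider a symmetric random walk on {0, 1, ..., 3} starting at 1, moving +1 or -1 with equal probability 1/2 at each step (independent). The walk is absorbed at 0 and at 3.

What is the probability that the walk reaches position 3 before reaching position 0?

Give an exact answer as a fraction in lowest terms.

Symmetric walk (p = 1/2): the harmonic-function argument gives P(hit 3 before 0 | start at 1) = a/N.
P = 1/3 = 1/3

Answer: 1/3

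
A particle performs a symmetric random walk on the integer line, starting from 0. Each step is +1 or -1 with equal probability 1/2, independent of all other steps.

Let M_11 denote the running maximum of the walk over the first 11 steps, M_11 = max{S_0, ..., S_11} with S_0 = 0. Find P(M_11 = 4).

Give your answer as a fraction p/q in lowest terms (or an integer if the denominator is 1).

Answer: 165/2048

Derivation:
Let M_11 = max(S_0,...,S_11). Use the reflection principle: for j ≥ 1, #{paths with M_11 ≥ j} = #{S_11 ≥ j} + #{S_11 ≥ j+1}.
By reflection, #{M_11 ≥ 4} = #{S_11 ≥ 4} + #{S_11 ≥ 5} = 232 + 232 = 464.
#{M_11 ≥ 5} = #{S_11 ≥ 5} + #{S_11 ≥ 6} = 232 + 67 = 299.
#{M_11 = 4} = 464 - 299 = 165.
P(M_11 = 4) = 165/2048 = 165/2048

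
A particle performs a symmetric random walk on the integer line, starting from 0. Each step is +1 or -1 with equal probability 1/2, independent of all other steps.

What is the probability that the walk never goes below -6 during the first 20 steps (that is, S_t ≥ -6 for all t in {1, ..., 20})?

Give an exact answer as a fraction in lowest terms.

Answer: 115957/131072

Derivation:
Let f(t,s) = #length-t paths at position s with S_1..S_t all ≥ -6.
f(t,s) = f(t-1,s-1) + f(t-1,s+1) for s ≥ -6; f(t,s) = 0 for s < -6.
t=0: f(0,0)=1
t=1: f(1,-1)=1 f(1,1)=1
t=2: f(2,-2)=1 f(2,0)=2 f(2,2)=1
t=3: f(3,-3)=1 f(3,-1)=3 f(3,1)=3 f(3,3)=1
t=4: f(4,-4)=1 f(4,-2)=4 f(4,0)=6 f(4,2)=4 f(4,4)=1
t=5: f(5,-5)=1 f(5,-3)=5 f(5,-1)=10 f(5,1)=10 f(5,3)=5 f(5,5)=1
t=6: f(6,-6)=1 f(6,-4)=6 f(6,-2)=15 f(6,0)=20 f(6,2)=15 f(6,4)=6 f(6,6)=1
t=7: f(7,-5)=7 f(7,-3)=21 f(7,-1)=35 f(7,1)=35 f(7,3)=21 f(7,5)=7 f(7,7)=1
t=8: f(8,-6)=7 f(8,-4)=28 f(8,-2)=56 f(8,0)=70 f(8,2)=56 f(8,4)=28 f(8,6)=8 f(8,8)=1
t=9: f(9,-5)=35 f(9,-3)=84 f(9,-1)=126 f(9,1)=126 f(9,3)=84 f(9,5)=36 f(9,7)=9 f(9,9)=1
t=10: f(10,-6)=35 f(10,-4)=119 f(10,-2)=210 f(10,0)=252 f(10,2)=210 f(10,4)=120 f(10,6)=45 f(10,8)=10 f(10,10)=1
t=11: f(11,-5)=154 f(11,-3)=329 f(11,-1)=462 f(11,1)=462 f(11,3)=330 f(11,5)=165 f(11,7)=55 f(11,9)=11 f(11,11)=1
t=12: f(12,-6)=154 f(12,-4)=483 f(12,-2)=791 f(12,0)=924 f(12,2)=792 f(12,4)=495 f(12,6)=220 f(12,8)=66 f(12,10)=12 f(12,12)=1
t=13: f(13,-5)=637 f(13,-3)=1274 f(13,-1)=1715 f(13,1)=1716 f(13,3)=1287 f(13,5)=715 f(13,7)=286 f(13,9)=78 f(13,11)=13 f(13,13)=1
t=14: f(14,-6)=637 f(14,-4)=1911 f(14,-2)=2989 f(14,0)=3431 f(14,2)=3003 f(14,4)=2002 f(14,6)=1001 f(14,8)=364 f(14,10)=91 f(14,12)=14 f(14,14)=1
t=15: f(15,-5)=2548 f(15,-3)=4900 f(15,-1)=6420 f(15,1)=6434 f(15,3)=5005 f(15,5)=3003 f(15,7)=1365 f(15,9)=455 f(15,11)=105 f(15,13)=15 f(15,15)=1
t=16: f(16,-6)=2548 f(16,-4)=7448 f(16,-2)=11320 f(16,0)=12854 f(16,2)=11439 f(16,4)=8008 f(16,6)=4368 f(16,8)=1820 f(16,10)=560 f(16,12)=120 f(16,14)=16 f(16,16)=1
t=17: f(17,-5)=9996 f(17,-3)=18768 f(17,-1)=24174 f(17,1)=24293 f(17,3)=19447 f(17,5)=12376 f(17,7)=6188 f(17,9)=2380 f(17,11)=680 f(17,13)=136 f(17,15)=17 f(17,17)=1
t=18: f(18,-6)=9996 f(18,-4)=28764 f(18,-2)=42942 f(18,0)=48467 f(18,2)=43740 f(18,4)=31823 f(18,6)=18564 f(18,8)=8568 f(18,10)=3060 f(18,12)=816 f(18,14)=153 f(18,16)=18 f(18,18)=1
t=19: f(19,-5)=38760 f(19,-3)=71706 f(19,-1)=91409 f(19,1)=92207 f(19,3)=75563 f(19,5)=50387 f(19,7)=27132 f(19,9)=11628 f(19,11)=3876 f(19,13)=969 f(19,15)=171 f(19,17)=19 f(19,19)=1
t=20: f(20,-6)=38760 f(20,-4)=110466 f(20,-2)=163115 f(20,0)=183616 f(20,2)=167770 f(20,4)=125950 f(20,6)=77519 f(20,8)=38760 f(20,10)=15504 f(20,12)=4845 f(20,14)=1140 f(20,16)=190 f(20,18)=20 f(20,20)=1
Σ_s f(20,s) = 927656
P = 927656/1048576 = 115957/131072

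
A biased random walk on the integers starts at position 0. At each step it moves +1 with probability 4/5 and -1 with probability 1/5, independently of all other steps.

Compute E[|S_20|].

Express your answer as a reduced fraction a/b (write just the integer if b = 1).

Answer: 228933894746404/19073486328125

Derivation:
S_20 takes values m ≡ 0 (mod 2) with |m| ≤ 20; P(S_20=m) = C(20,(20+m)/2) · (4/5)^((20+m)/2) · (1/5)^((20-m)/2).
Distribution: P(S=-20)=1/95367431640625, P(S=-18)=16/19073486328125, P(S=-16)=608/19073486328125, P(S=-14)=14592/19073486328125, P(S=-12)=248064/19073486328125, P(S=-10)=15876096/95367431640625, P(S=-8)=31752192/19073486328125, P(S=-6)=254017536/19073486328125, P(S=-4)=1651113984/19073486328125, P(S=-2)=8805941248/19073486328125, P(S=0)=193730707456/95367431640625, P(S=2)=140895059968/19073486328125, P(S=4)=422685179904/19073486328125, P(S=6)=1040455827456/19073486328125, P(S=8)=2080911654912/19073486328125, P(S=10)=16647293239296/95367431640625, P(S=12)=4161823309824/19073486328125, P(S=14)=3917010173952/19073486328125, P(S=16)=2611340115968/19073486328125, P(S=18)=1099511627776/19073486328125, P(S=20)=1099511627776/95367431640625
E[|S_20|] = Σ_m |m|·P(S_20=m) = 228933894746404/19073486328125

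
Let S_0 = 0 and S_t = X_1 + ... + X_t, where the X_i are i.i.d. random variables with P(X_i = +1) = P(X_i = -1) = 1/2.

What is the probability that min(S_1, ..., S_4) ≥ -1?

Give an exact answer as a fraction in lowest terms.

Answer: 5/8

Derivation:
Let f(t,s) = #length-t paths at position s with S_1..S_t all ≥ -1.
f(t,s) = f(t-1,s-1) + f(t-1,s+1) for s ≥ -1; f(t,s) = 0 for s < -1.
t=0: f(0,0)=1
t=1: f(1,-1)=1 f(1,1)=1
t=2: f(2,0)=2 f(2,2)=1
t=3: f(3,-1)=2 f(3,1)=3 f(3,3)=1
t=4: f(4,0)=5 f(4,2)=4 f(4,4)=1
Σ_s f(4,s) = 10
P = 10/16 = 5/8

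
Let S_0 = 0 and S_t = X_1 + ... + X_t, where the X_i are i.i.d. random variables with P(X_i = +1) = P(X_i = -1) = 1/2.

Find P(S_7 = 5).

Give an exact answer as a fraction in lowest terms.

Answer: 7/128

Derivation:
To reach position 5 after 7 steps: need 6 steps of +1 and 1 of -1.
Favorable paths: C(7,6) = 7
Total paths: 2^7 = 128
P = 7/128 = 7/128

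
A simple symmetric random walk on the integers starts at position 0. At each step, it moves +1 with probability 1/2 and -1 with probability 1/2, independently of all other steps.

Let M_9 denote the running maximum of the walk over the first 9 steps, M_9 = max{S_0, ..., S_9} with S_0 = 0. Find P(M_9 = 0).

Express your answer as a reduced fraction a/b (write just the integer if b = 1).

Answer: 63/256

Derivation:
Let M_9 = max(S_0,...,S_9). Use the reflection principle: for j ≥ 1, #{paths with M_9 ≥ j} = #{S_9 ≥ j} + #{S_9 ≥ j+1}.
P(M_9 ≥ 0) = 1 since S_0 = 0, so #{M_9 ≥ 0} = 512.
#{M_9 ≥ 1} = #{S_9 ≥ 1} + #{S_9 ≥ 2} = 256 + 130 = 386.
#{M_9 = 0} = 512 - 386 = 126.
P(M_9 = 0) = 126/512 = 63/256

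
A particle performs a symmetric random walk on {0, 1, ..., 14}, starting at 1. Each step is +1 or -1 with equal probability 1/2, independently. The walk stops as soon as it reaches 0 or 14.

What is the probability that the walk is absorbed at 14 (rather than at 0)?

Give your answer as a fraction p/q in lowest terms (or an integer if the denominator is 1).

Symmetric walk (p = 1/2): the harmonic-function argument gives P(hit 14 before 0 | start at 1) = a/N.
P = 1/14 = 1/14

Answer: 1/14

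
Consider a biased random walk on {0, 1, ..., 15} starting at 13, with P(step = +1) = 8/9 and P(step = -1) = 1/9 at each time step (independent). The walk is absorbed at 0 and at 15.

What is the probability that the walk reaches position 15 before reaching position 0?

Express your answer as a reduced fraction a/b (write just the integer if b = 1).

Biased walk: p = 8/9, q = 1/9, r = q/p = 1/8
Gambler's ruin: P(hit 15 before 0 | start at 13) = (1 - r^a)/(1 - r^N)
r^13 = 1/549755813888; r^15 = 1/35184372088832
P = (1 - 1/549755813888) / (1 - 1/35184372088832) = 549755813887/549755813888 / 35184372088831/35184372088832 = 5026338869824/5026338869833

Answer: 5026338869824/5026338869833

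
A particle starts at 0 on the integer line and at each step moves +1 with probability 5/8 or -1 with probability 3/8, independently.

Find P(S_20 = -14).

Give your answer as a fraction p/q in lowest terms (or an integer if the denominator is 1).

To reach position -14 after 20 steps: need 3 steps of +1 and 17 steps of -1.
Number of such sequences: C(20,3) = 1140
Each has probability (5/8)^3 · (3/8)^17 = 16142520375/1152921504606846976
P = 1140 · 16142520375/1152921504606846976 = 4600618306875/288230376151711744

Answer: 4600618306875/288230376151711744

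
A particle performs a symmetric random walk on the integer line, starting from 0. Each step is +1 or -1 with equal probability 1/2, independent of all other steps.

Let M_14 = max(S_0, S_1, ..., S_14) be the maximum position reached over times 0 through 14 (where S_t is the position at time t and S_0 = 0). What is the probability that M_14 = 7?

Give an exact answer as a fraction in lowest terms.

Answer: 91/4096

Derivation:
Let M_14 = max(S_0,...,S_14). Use the reflection principle: for j ≥ 1, #{paths with M_14 ≥ j} = #{S_14 ≥ j} + #{S_14 ≥ j+1}.
By reflection, #{M_14 ≥ 7} = #{S_14 ≥ 7} + #{S_14 ≥ 8} = 470 + 470 = 940.
#{M_14 ≥ 8} = #{S_14 ≥ 8} + #{S_14 ≥ 9} = 470 + 106 = 576.
#{M_14 = 7} = 940 - 576 = 364.
P(M_14 = 7) = 364/16384 = 91/4096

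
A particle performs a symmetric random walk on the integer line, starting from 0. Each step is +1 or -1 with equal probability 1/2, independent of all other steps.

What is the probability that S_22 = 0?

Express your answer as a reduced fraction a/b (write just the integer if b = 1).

Answer: 88179/524288

Derivation:
To return to 0 after 22 steps: need exactly 11 steps of +1 and 11 of -1.
Favorable paths: C(22,11) = 705432
Total paths: 2^22 = 4194304
P = 705432/4194304 = 88179/524288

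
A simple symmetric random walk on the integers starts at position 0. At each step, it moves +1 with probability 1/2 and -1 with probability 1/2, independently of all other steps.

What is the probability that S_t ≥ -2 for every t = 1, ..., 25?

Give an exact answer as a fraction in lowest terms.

Let f(t,s) = #length-t paths at position s with S_1..S_t all ≥ -2.
f(t,s) = f(t-1,s-1) + f(t-1,s+1) for s ≥ -2; f(t,s) = 0 for s < -2.
t=0: f(0,0)=1
t=1: f(1,-1)=1 f(1,1)=1
t=2: f(2,-2)=1 f(2,0)=2 f(2,2)=1
t=3: f(3,-1)=3 f(3,1)=3 f(3,3)=1
t=4: f(4,-2)=3 f(4,0)=6 f(4,2)=4 f(4,4)=1
t=5: f(5,-1)=9 f(5,1)=10 f(5,3)=5 f(5,5)=1
t=6: f(6,-2)=9 f(6,0)=19 f(6,2)=15 f(6,4)=6 f(6,6)=1
t=7: f(7,-1)=28 f(7,1)=34 f(7,3)=21 f(7,5)=7 f(7,7)=1
t=8: f(8,-2)=28 f(8,0)=62 f(8,2)=55 f(8,4)=28 f(8,6)=8 f(8,8)=1
t=9: f(9,-1)=90 f(9,1)=117 f(9,3)=83 f(9,5)=36 f(9,7)=9 f(9,9)=1
t=10: f(10,-2)=90 f(10,0)=207 f(10,2)=200 f(10,4)=119 f(10,6)=45 f(10,8)=10 f(10,10)=1
t=11: f(11,-1)=297 f(11,1)=407 f(11,3)=319 f(11,5)=164 f(11,7)=55 f(11,9)=11 f(11,11)=1
t=12: f(12,-2)=297 f(12,0)=704 f(12,2)=726 f(12,4)=483 f(12,6)=219 f(12,8)=66 f(12,10)=12 f(12,12)=1
t=13: f(13,-1)=1001 f(13,1)=1430 f(13,3)=1209 f(13,5)=702 f(13,7)=285 f(13,9)=78 f(13,11)=13 f(13,13)=1
t=14: f(14,-2)=1001 f(14,0)=2431 f(14,2)=2639 f(14,4)=1911 f(14,6)=987 f(14,8)=363 f(14,10)=91 f(14,12)=14 f(14,14)=1
t=15: f(15,-1)=3432 f(15,1)=5070 f(15,3)=4550 f(15,5)=2898 f(15,7)=1350 f(15,9)=454 f(15,11)=105 f(15,13)=15 f(15,15)=1
t=16: f(16,-2)=3432 f(16,0)=8502 f(16,2)=9620 f(16,4)=7448 f(16,6)=4248 f(16,8)=1804 f(16,10)=559 f(16,12)=120 f(16,14)=16 f(16,16)=1
t=17: f(17,-1)=11934 f(17,1)=18122 f(17,3)=17068 f(17,5)=11696 f(17,7)=6052 f(17,9)=2363 f(17,11)=679 f(17,13)=136 f(17,15)=17 f(17,17)=1
t=18: f(18,-2)=11934 f(18,0)=30056 f(18,2)=35190 f(18,4)=28764 f(18,6)=17748 f(18,8)=8415 f(18,10)=3042 f(18,12)=815 f(18,14)=153 f(18,16)=18 f(18,18)=1
t=19: f(19,-1)=41990 f(19,1)=65246 f(19,3)=63954 f(19,5)=46512 f(19,7)=26163 f(19,9)=11457 f(19,11)=3857 f(19,13)=968 f(19,15)=171 f(19,17)=19 f(19,19)=1
t=20: f(20,-2)=41990 f(20,0)=107236 f(20,2)=129200 f(20,4)=110466 f(20,6)=72675 f(20,8)=37620 f(20,10)=15314 f(20,12)=4825 f(20,14)=1139 f(20,16)=190 f(20,18)=20 f(20,20)=1
t=21: f(21,-1)=149226 f(21,1)=236436 f(21,3)=239666 f(21,5)=183141 f(21,7)=110295 f(21,9)=52934 f(21,11)=20139 f(21,13)=5964 f(21,15)=1329 f(21,17)=210 f(21,19)=21 f(21,21)=1
t=22: f(22,-2)=149226 f(22,0)=385662 f(22,2)=476102 f(22,4)=422807 f(22,6)=293436 f(22,8)=163229 f(22,10)=73073 f(22,12)=26103 f(22,14)=7293 f(22,16)=1539 f(22,18)=231 f(22,20)=22 f(22,22)=1
t=23: f(23,-1)=534888 f(23,1)=861764 f(23,3)=898909 f(23,5)=716243 f(23,7)=456665 f(23,9)=236302 f(23,11)=99176 f(23,13)=33396 f(23,15)=8832 f(23,17)=1770 f(23,19)=253 f(23,21)=23 f(23,23)=1
t=24: f(24,-2)=534888 f(24,0)=1396652 f(24,2)=1760673 f(24,4)=1615152 f(24,6)=1172908 f(24,8)=692967 f(24,10)=335478 f(24,12)=132572 f(24,14)=42228 f(24,16)=10602 f(24,18)=2023 f(24,20)=276 f(24,22)=24 f(24,24)=1
t=25: f(25,-1)=1931540 f(25,1)=3157325 f(25,3)=3375825 f(25,5)=2788060 f(25,7)=1865875 f(25,9)=1028445 f(25,11)=468050 f(25,13)=174800 f(25,15)=52830 f(25,17)=12625 f(25,19)=2299 f(25,21)=300 f(25,23)=25 f(25,25)=1
Σ_s f(25,s) = 14858000
P = 14858000/33554432 = 928625/2097152

Answer: 928625/2097152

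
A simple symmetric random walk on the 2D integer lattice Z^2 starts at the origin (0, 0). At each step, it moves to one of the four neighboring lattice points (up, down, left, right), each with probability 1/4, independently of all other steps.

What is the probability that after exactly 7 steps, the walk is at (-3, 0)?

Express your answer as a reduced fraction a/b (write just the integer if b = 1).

Answer: 441/16384

Derivation:
Let h be the number of horizontal steps (so 7-h are vertical). To end at (-3,0) need (h-3)/2 right-steps and ((7-h)+0)/2 up-steps.
Sum over h with 3 ≤ h ≤ 7, h ≡ 1 (mod 2), 7-h ≡ 0 (mod 2):
h=3: C(7,3)·C(3,0)·C(4,2) = 35·1·6 = 210
h=5: C(7,5)·C(5,1)·C(2,1) = 21·5·2 = 210
h=7: C(7,7)·C(7,2)·C(0,0) = 1·21·1 = 21
Total favorable: 441
Total paths: 4^7 = 16384
P = 441/16384 = 441/16384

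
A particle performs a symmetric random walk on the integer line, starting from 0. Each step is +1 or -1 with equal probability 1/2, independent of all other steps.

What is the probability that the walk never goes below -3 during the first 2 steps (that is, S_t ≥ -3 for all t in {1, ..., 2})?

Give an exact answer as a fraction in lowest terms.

Let f(t,s) = #length-t paths at position s with S_1..S_t all ≥ -3.
f(t,s) = f(t-1,s-1) + f(t-1,s+1) for s ≥ -3; f(t,s) = 0 for s < -3.
t=0: f(0,0)=1
t=1: f(1,-1)=1 f(1,1)=1
t=2: f(2,-2)=1 f(2,0)=2 f(2,2)=1
Σ_s f(2,s) = 4
P = 4/4 = 1

Answer: 1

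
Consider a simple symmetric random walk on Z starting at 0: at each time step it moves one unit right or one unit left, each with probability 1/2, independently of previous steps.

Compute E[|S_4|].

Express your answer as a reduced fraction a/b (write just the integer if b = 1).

S_4 takes values m ≡ 0 (mod 2) with |m| ≤ 4; P(S_4=m) = C(4,(4+m)/2)/2^4.
Total paths: 2^4 = 16
Distribution: P(S=-4)=1/16, P(S=-2)=4/16, P(S=0)=6/16, P(S=2)=4/16, P(S=4)=1/16
E[|S_4|] = Σ_m |m|·P(S_4=m) = 24/16 = 3/2

Answer: 3/2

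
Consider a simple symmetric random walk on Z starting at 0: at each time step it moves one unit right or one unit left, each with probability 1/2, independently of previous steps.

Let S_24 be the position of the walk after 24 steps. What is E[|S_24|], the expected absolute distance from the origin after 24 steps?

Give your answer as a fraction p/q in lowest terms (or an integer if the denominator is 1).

S_24 takes values m ≡ 0 (mod 2) with |m| ≤ 24; P(S_24=m) = C(24,(24+m)/2)/2^24.
Total paths: 2^24 = 16777216
Distribution: P(S=-24)=1/16777216, P(S=-22)=24/16777216, P(S=-20)=276/16777216, P(S=-18)=2024/16777216, P(S=-16)=10626/16777216, P(S=-14)=42504/16777216, P(S=-12)=134596/16777216, P(S=-10)=346104/16777216, P(S=-8)=735471/16777216, P(S=-6)=1307504/16777216, P(S=-4)=1961256/16777216, P(S=-2)=2496144/16777216, P(S=0)=2704156/16777216, P(S=2)=2496144/16777216, P(S=4)=1961256/16777216, P(S=6)=1307504/16777216, P(S=8)=735471/16777216, P(S=10)=346104/16777216, P(S=12)=134596/16777216, P(S=14)=42504/16777216, P(S=16)=10626/16777216, P(S=18)=2024/16777216, P(S=20)=276/16777216, P(S=22)=24/16777216, P(S=24)=1/16777216
E[|S_24|] = Σ_m |m|·P(S_24=m) = 64899744/16777216 = 2028117/524288

Answer: 2028117/524288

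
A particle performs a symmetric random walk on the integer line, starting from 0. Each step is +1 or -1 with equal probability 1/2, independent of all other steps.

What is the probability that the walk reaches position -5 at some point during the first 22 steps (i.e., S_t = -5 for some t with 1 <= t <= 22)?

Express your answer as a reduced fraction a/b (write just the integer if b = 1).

Count via complement. Let g(t,s) = #length-t paths at position s with S_1..S_t all ≠ -5.
g(t,s) = g(t-1,s-1) + g(t-1,s+1) for s ≠ -5; g(t,-5) = 0.
t=0: g(0,0)=1
t=1: g(1,-1)=1 g(1,1)=1
t=2: g(2,-2)=1 g(2,0)=2 g(2,2)=1
t=3: g(3,-3)=1 g(3,-1)=3 g(3,1)=3 g(3,3)=1
t=4: g(4,-4)=1 g(4,-2)=4 g(4,0)=6 g(4,2)=4 g(4,4)=1
t=5: g(5,-3)=5 g(5,-1)=10 g(5,1)=10 g(5,3)=5 g(5,5)=1
t=6: g(6,-4)=5 g(6,-2)=15 g(6,0)=20 g(6,2)=15 g(6,4)=6 g(6,6)=1
t=7: g(7,-3)=20 g(7,-1)=35 g(7,1)=35 g(7,3)=21 g(7,5)=7 g(7,7)=1
t=8: g(8,-4)=20 g(8,-2)=55 g(8,0)=70 g(8,2)=56 g(8,4)=28 g(8,6)=8 g(8,8)=1
t=9: g(9,-3)=75 g(9,-1)=125 g(9,1)=126 g(9,3)=84 g(9,5)=36 g(9,7)=9 g(9,9)=1
t=10: g(10,-4)=75 g(10,-2)=200 g(10,0)=251 g(10,2)=210 g(10,4)=120 g(10,6)=45 g(10,8)=10 g(10,10)=1
t=11: g(11,-3)=275 g(11,-1)=451 g(11,1)=461 g(11,3)=330 g(11,5)=165 g(11,7)=55 g(11,9)=11 g(11,11)=1
t=12: g(12,-4)=275 g(12,-2)=726 g(12,0)=912 g(12,2)=791 g(12,4)=495 g(12,6)=220 g(12,8)=66 g(12,10)=12 g(12,12)=1
t=13: g(13,-3)=1001 g(13,-1)=1638 g(13,1)=1703 g(13,3)=1286 g(13,5)=715 g(13,7)=286 g(13,9)=78 g(13,11)=13 g(13,13)=1
t=14: g(14,-4)=1001 g(14,-2)=2639 g(14,0)=3341 g(14,2)=2989 g(14,4)=2001 g(14,6)=1001 g(14,8)=364 g(14,10)=91 g(14,12)=14 g(14,14)=1
t=15: g(15,-3)=3640 g(15,-1)=5980 g(15,1)=6330 g(15,3)=4990 g(15,5)=3002 g(15,7)=1365 g(15,9)=455 g(15,11)=105 g(15,13)=15 g(15,15)=1
t=16: g(16,-4)=3640 g(16,-2)=9620 g(16,0)=12310 g(16,2)=11320 g(16,4)=7992 g(16,6)=4367 g(16,8)=1820 g(16,10)=560 g(16,12)=120 g(16,14)=16 g(16,16)=1
t=17: g(17,-3)=13260 g(17,-1)=21930 g(17,1)=23630 g(17,3)=19312 g(17,5)=12359 g(17,7)=6187 g(17,9)=2380 g(17,11)=680 g(17,13)=136 g(17,15)=17 g(17,17)=1
t=18: g(18,-4)=13260 g(18,-2)=35190 g(18,0)=45560 g(18,2)=42942 g(18,4)=31671 g(18,6)=18546 g(18,8)=8567 g(18,10)=3060 g(18,12)=816 g(18,14)=153 g(18,16)=18 g(18,18)=1
t=19: g(19,-3)=48450 g(19,-1)=80750 g(19,1)=88502 g(19,3)=74613 g(19,5)=50217 g(19,7)=27113 g(19,9)=11627 g(19,11)=3876 g(19,13)=969 g(19,15)=171 g(19,17)=19 g(19,19)=1
t=20: g(20,-4)=48450 g(20,-2)=129200 g(20,0)=169252 g(20,2)=163115 g(20,4)=124830 g(20,6)=77330 g(20,8)=38740 g(20,10)=15503 g(20,12)=4845 g(20,14)=1140 g(20,16)=190 g(20,18)=20 g(20,20)=1
t=21: g(21,-3)=177650 g(21,-1)=298452 g(21,1)=332367 g(21,3)=287945 g(21,5)=202160 g(21,7)=116070 g(21,9)=54243 g(21,11)=20348 g(21,13)=5985 g(21,15)=1330 g(21,17)=210 g(21,19)=21 g(21,21)=1
t=22: g(22,-4)=177650 g(22,-2)=476102 g(22,0)=630819 g(22,2)=620312 g(22,4)=490105 g(22,6)=318230 g(22,8)=170313 g(22,10)=74591 g(22,12)=26333 g(22,14)=7315 g(22,16)=1540 g(22,18)=231 g(22,20)=22 g(22,22)=1
Paths never hitting -5: Σ_s g(22,s) = 2993564
Paths hitting -5: 2^22 - 2993564 = 1200740
P = 1200740/4194304 = 300185/1048576

Answer: 300185/1048576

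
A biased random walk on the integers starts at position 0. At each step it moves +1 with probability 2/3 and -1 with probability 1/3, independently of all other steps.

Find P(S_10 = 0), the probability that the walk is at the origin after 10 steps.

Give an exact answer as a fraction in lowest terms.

Answer: 896/6561

Derivation:
To be at 0 after 10 steps: need exactly 5 steps of +1 and 5 of -1.
Number of such sequences: C(10,5) = 252
Each has probability (2/3)^5 · (1/3)^5 = 32/59049
P = 252 · 32/59049 = 896/6561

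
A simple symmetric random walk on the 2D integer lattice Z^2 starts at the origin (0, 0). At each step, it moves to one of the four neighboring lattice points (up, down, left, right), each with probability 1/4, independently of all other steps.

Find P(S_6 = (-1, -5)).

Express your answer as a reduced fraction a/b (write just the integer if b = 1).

Let h be the number of horizontal steps (so 6-h are vertical). To end at (-1,-5) need (h-1)/2 right-steps and ((6-h)-5)/2 up-steps.
Sum over h with 1 ≤ h ≤ 1, h ≡ 1 (mod 2), 6-h ≡ 1 (mod 2):
h=1: C(6,1)·C(1,0)·C(5,0) = 6·1·1 = 6
Total favorable: 6
Total paths: 4^6 = 4096
P = 6/4096 = 3/2048

Answer: 3/2048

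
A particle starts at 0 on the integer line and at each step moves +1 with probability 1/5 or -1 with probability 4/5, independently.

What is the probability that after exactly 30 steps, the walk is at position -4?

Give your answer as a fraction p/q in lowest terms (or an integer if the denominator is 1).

Answer: 82298342259818496/37252902984619140625

Derivation:
To reach position -4 after 30 steps: need 13 steps of +1 and 17 steps of -1.
Number of such sequences: C(30,13) = 119759850
Each has probability (1/5)^13 · (4/5)^17 = 17179869184/931322574615478515625
P = 119759850 · 17179869184/931322574615478515625 = 82298342259818496/37252902984619140625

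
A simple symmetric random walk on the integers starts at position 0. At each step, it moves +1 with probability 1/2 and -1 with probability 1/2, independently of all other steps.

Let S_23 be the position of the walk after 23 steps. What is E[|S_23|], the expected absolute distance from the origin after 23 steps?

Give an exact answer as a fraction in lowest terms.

S_23 takes values m ≡ 1 (mod 2) with |m| ≤ 23; P(S_23=m) = C(23,(23+m)/2)/2^23.
Total paths: 2^23 = 8388608
Distribution: P(S=-23)=1/8388608, P(S=-21)=23/8388608, P(S=-19)=253/8388608, P(S=-17)=1771/8388608, P(S=-15)=8855/8388608, P(S=-13)=33649/8388608, P(S=-11)=100947/8388608, P(S=-9)=245157/8388608, P(S=-7)=490314/8388608, P(S=-5)=817190/8388608, P(S=-3)=1144066/8388608, P(S=-1)=1352078/8388608, P(S=1)=1352078/8388608, P(S=3)=1144066/8388608, P(S=5)=817190/8388608, P(S=7)=490314/8388608, P(S=9)=245157/8388608, P(S=11)=100947/8388608, P(S=13)=33649/8388608, P(S=15)=8855/8388608, P(S=17)=1771/8388608, P(S=19)=253/8388608, P(S=21)=23/8388608, P(S=23)=1/8388608
E[|S_23|] = Σ_m |m|·P(S_23=m) = 32449872/8388608 = 2028117/524288

Answer: 2028117/524288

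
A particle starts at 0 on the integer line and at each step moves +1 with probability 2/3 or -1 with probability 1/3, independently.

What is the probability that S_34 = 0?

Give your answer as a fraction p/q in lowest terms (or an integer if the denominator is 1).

Answer: 11328534609920/617673396283947

Derivation:
To be at 0 after 34 steps: need exactly 17 steps of +1 and 17 of -1.
Number of such sequences: C(34,17) = 2333606220
Each has probability (2/3)^17 · (1/3)^17 = 131072/16677181699666569
P = 2333606220 · 131072/16677181699666569 = 11328534609920/617673396283947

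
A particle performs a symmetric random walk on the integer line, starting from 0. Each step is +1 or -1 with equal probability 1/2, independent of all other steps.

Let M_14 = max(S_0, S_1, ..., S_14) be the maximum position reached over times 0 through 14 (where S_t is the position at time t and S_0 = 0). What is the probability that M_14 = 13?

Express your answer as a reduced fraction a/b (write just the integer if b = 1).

Let M_14 = max(S_0,...,S_14). Use the reflection principle: for j ≥ 1, #{paths with M_14 ≥ j} = #{S_14 ≥ j} + #{S_14 ≥ j+1}.
By reflection, #{M_14 ≥ 13} = #{S_14 ≥ 13} + #{S_14 ≥ 14} = 1 + 1 = 2.
#{M_14 ≥ 14} = #{S_14 ≥ 14} + #{S_14 ≥ 15} = 1 + 0 = 1.
#{M_14 = 13} = 2 - 1 = 1.
P(M_14 = 13) = 1/16384 = 1/16384

Answer: 1/16384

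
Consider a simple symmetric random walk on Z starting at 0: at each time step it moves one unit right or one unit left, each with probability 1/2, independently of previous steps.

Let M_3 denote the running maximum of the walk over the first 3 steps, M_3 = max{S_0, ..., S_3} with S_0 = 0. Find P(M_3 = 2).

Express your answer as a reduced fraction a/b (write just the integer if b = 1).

Answer: 1/8

Derivation:
Let M_3 = max(S_0,...,S_3). Use the reflection principle: for j ≥ 1, #{paths with M_3 ≥ j} = #{S_3 ≥ j} + #{S_3 ≥ j+1}.
By reflection, #{M_3 ≥ 2} = #{S_3 ≥ 2} + #{S_3 ≥ 3} = 1 + 1 = 2.
#{M_3 ≥ 3} = #{S_3 ≥ 3} + #{S_3 ≥ 4} = 1 + 0 = 1.
#{M_3 = 2} = 2 - 1 = 1.
P(M_3 = 2) = 1/8 = 1/8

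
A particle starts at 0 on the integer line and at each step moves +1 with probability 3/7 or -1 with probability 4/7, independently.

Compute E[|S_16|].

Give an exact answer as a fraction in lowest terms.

S_16 takes values m ≡ 0 (mod 2) with |m| ≤ 16; P(S_16=m) = C(16,(16+m)/2) · (3/7)^((16+m)/2) · (4/7)^((16-m)/2).
Distribution: P(S=-16)=4294967296/33232930569601, P(S=-14)=51539607552/33232930569601, P(S=-12)=289910292480/33232930569601, P(S=-10)=144955146240/4747561509943, P(S=-8)=353328168960/4747561509943, P(S=-6)=635990704128/4747561509943, P(S=-4)=874487218176/4747561509943, P(S=-2)=6558654136320/33232930569601, P(S=0)=5533864427520/33232930569601, P(S=2)=3689242951680/33232930569601, P(S=4)=276693221376/4747561509943, P(S=6)=113192681472/4747561509943, P(S=8)=35372712960/4747561509943, P(S=10)=8162933760/4747561509943, P(S=12)=9183300480/33232930569601, P(S=14)=918330048/33232930569601, P(S=16)=43046721/33232930569601
E[|S_16|] = Σ_m |m|·P(S_16=m) = 121073006132368/33232930569601

Answer: 121073006132368/33232930569601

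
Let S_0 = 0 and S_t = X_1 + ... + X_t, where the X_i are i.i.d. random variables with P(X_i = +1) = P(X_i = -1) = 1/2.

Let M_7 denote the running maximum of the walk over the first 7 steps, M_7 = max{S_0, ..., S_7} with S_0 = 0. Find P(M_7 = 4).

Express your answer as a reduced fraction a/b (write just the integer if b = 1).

Answer: 7/128

Derivation:
Let M_7 = max(S_0,...,S_7). Use the reflection principle: for j ≥ 1, #{paths with M_7 ≥ j} = #{S_7 ≥ j} + #{S_7 ≥ j+1}.
By reflection, #{M_7 ≥ 4} = #{S_7 ≥ 4} + #{S_7 ≥ 5} = 8 + 8 = 16.
#{M_7 ≥ 5} = #{S_7 ≥ 5} + #{S_7 ≥ 6} = 8 + 1 = 9.
#{M_7 = 4} = 16 - 9 = 7.
P(M_7 = 4) = 7/128 = 7/128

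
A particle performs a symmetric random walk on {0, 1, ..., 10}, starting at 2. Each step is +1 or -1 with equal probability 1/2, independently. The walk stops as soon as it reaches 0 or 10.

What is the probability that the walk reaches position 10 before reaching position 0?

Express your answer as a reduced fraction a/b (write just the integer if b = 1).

Symmetric walk (p = 1/2): the harmonic-function argument gives P(hit 10 before 0 | start at 2) = a/N.
P = 2/10 = 1/5

Answer: 1/5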